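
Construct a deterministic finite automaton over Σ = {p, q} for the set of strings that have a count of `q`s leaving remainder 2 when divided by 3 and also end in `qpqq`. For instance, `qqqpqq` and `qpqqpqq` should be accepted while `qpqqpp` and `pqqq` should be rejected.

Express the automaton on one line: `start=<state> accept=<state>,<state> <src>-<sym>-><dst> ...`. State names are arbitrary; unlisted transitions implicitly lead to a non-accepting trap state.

start=s0 accept=s6 s0-p->s0 s0-q->s1 s1-p->s1 s1-q->s2 s2-p->s2 s2-q->s3 s3-p->s4 s3-q->s1 s4-p->s0 s4-q->s5 s5-p->s1 s5-q->s6 s6-p->s2 s6-q->s3

Run two small machines in parallel and take their product. The first has 3 states tracking the count of `q`s modulo 3; the second has 5 states tracking how much of the suffix `qpqq` has currently been matched. A product state is a pair (one from each), accepting exactly when both do. Equivalent product states are then merged.
        p   q  
>  s0   s0  s1 
   s1   s1  s2 
   s2   s2  s3 
   s3   s4  s1 
   s4   s0  s5 
   s5   s1  s6 
 * s6   s2  s3 
(> = start, * = accepting)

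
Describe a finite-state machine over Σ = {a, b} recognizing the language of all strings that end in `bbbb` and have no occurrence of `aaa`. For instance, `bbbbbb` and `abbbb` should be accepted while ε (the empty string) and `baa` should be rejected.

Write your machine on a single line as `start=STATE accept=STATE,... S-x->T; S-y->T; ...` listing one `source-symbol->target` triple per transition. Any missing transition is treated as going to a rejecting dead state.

start=S0; accept=S7; S0-a->S1; S0-b->S2; S1-a->S3; S1-b->S2; S2-a->S1; S2-b->S4; S3-a->S5; S3-b->S2; S4-a->S1; S4-b->S6; S5-a->S5; S5-b->S5; S6-a->S1; S6-b->S7; S7-a->S1; S7-b->S7

Build one automaton per condition and run them in lockstep. One (5 states) tracks how much of the suffix `bbbb` has currently been matched; the other (4 states) tracks partial matches of the forbidden pattern `aaa`. Each combined state is a pair, one component from each; accept when both components accept. Equivalent product states are then merged.
        a   b  
>  S0   S1  S2 
   S1   S3  S2 
   S2   S1  S4 
   S3   S5  S2 
   S4   S1  S6 
   S5   S5  S5 
   S6   S1  S7 
 * S7   S1  S7 
(> = start, * = accepting)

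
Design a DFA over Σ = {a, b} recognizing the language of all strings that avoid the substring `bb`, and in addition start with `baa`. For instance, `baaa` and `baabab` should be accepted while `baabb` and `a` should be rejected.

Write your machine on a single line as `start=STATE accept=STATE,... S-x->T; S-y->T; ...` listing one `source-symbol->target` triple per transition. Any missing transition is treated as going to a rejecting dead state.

Handle the two conditions separately and then intersect. The first has 3 states tracking partial matches of the forbidden pattern `bb`; the second has 5 states tracking whether the input so far still matches the prefix `baa`. A product state is a pair (one from each), accepting exactly when both do. Minimizing collapses redundant product states.
6 states suffice.
        a   b  
>  q0   q1  q2 
   q1   q1  q1 
   q2   q3  q1 
   q3   q4  q1 
 * q4   q4  q5 
 * q5   q4  q1 
(> = start, * = accepting)

start=q0; accept=q4,q5; q0-a->q1; q0-b->q2; q1-a->q1; q1-b->q1; q2-a->q3; q2-b->q1; q3-a->q4; q3-b->q1; q4-a->q4; q4-b->q5; q5-a->q4; q5-b->q1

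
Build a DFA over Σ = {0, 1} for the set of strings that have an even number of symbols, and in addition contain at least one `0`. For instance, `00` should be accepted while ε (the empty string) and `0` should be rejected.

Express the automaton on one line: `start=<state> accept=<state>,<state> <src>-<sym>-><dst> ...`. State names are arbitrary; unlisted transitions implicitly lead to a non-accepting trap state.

Run two small machines in parallel and take their product. The first has 2 states tracking the input length modulo 2; the second has 3 states tracking the count of `0`s, saturating at 2. A product state is a pair (one from each), accepting exactly when both do. Equivalent product states are then merged.
4 states suffice.
        0   1  
>  q0   q1  q2 
   q1   q3  q3 
   q2   q3  q0 
 * q3   q1  q1 
(> = start, * = accepting)

start=q0 accept=q3 q0-0->q1 q0-1->q2 q1-0->q3 q1-1->q3 q2-0->q3 q2-1->q0 q3-0->q1 q3-1->q1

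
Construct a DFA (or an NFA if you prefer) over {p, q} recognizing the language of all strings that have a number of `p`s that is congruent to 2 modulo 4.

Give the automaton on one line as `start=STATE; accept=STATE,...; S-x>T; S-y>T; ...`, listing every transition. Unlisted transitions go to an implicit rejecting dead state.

Keep the running count of `p`s modulo 4: each `p` advances along the cycle s0 → s1 → s2 → s3 → s0 while other symbols loop. Accept at s2.
4 states suffice.
        p   q  
>  s0   s1  s0 
   s1   s2  s1 
 * s2   s3  s2 
   s3   s0  s3 
(> = start, * = accepting)

start=s0; accept=s2; s0-p>s1; s0-q>s0; s1-p>s2; s1-q>s1; s2-p>s3; s2-q>s2; s3-p>s0; s3-q>s3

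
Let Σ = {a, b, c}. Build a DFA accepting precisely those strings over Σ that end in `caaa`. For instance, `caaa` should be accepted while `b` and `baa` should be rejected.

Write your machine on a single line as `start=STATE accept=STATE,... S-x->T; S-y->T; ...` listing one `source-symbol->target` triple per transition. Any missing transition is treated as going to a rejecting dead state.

start=q0; accept=q4; q0-a->q0; q0-b->q0; q0-c->q1; q1-a->q2; q1-b->q0; q1-c->q1; q2-a->q3; q2-b->q0; q2-c->q1; q3-a->q4; q3-b->q0; q3-c->q1; q4-a->q0; q4-b->q0; q4-c->q1

Remember how much of `caaa` the current input suffix matches. State q0 means no match yet; q1 means the last symbol is `c`; q2 means the last 2 symbols are `ca`; q3 means the last 3 symbols are `caa`; q4 means the last 4 symbols are `caaa`. Only q4 accepts. On a mismatch, fall back to the longest proper suffix that is still a prefix of `caaa`.
A 5-state machine:
        a   b   c  
>  q0   q0  q0  q1 
   q1   q2  q0  q1 
   q2   q3  q0  q1 
   q3   q4  q0  q1 
 * q4   q0  q0  q1 
(> = start, * = accepting)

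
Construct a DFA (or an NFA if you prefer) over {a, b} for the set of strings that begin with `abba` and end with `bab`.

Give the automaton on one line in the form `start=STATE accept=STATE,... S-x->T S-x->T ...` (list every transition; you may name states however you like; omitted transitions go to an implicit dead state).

Build one automaton per condition and run them in lockstep. The first has 6 states tracking whether the input so far still matches the prefix `abba`; the second has 4 states tracking how much of the suffix `bab` has currently been matched. A product state is a pair (one from each), accepting exactly when both do. After merging equivalent states the machine shrinks.
9 states suffice.
        a   b  
>  s0   s1  s2 
   s1   s2  s3 
   s2   s2  s2 
   s3   s2  s4 
   s4   s5  s2 
   s5   s6  s7 
   s6   s6  s8 
 * s7   s5  s8 
   s8   s5  s8 
(> = start, * = accepting)

start=s0 accept=s7 s0-a->s1 s0-b->s2 s1-a->s2 s1-b->s3 s2-a->s2 s2-b->s2 s3-a->s2 s3-b->s4 s4-a->s5 s4-b->s2 s5-a->s6 s5-b->s7 s6-a->s6 s6-b->s8 s7-a->s5 s7-b->s8 s8-a->s5 s8-b->s8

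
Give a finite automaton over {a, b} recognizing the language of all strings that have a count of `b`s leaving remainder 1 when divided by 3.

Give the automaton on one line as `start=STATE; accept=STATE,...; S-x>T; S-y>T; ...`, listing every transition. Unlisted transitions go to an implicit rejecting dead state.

The only thing that matters is how many `b`s have appeared, reduced mod 3. Use one state per residue: q0 for 0, …, q2 for 2. Reading `b` moves to the next residue; anything else stays put. q1 is accepting.
With 3 states:
        a   b  
>  q0   q0  q1 
 * q1   q1  q2 
   q2   q2  q0 
(> = start, * = accepting)

start=q0; accept=q1; q0-a>q0; q0-b>q1; q1-a>q1; q1-b>q2; q2-a>q2; q2-b>q0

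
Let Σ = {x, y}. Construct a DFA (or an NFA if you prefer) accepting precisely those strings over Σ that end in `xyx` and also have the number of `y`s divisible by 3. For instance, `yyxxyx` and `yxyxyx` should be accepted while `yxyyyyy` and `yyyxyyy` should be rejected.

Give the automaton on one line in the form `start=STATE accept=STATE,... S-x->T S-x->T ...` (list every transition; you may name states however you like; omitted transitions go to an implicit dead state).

start=q0 accept=q5 q0-x->q0 q0-y->q1 q1-x->q1 q1-y->q2 q2-x->q3 q2-y->q0 q3-x->q3 q3-y->q4 q4-x->q5 q4-y->q1 q5-x->q0 q5-y->q1

Build one automaton per condition and run them in lockstep. One (4 states) tracks how much of the suffix `xyx` has currently been matched; the other (3 states) tracks the count of `y`s modulo 3. Each combined state is a pair, one component from each; accept when both components accept. Equivalent product states are then merged.
6 states suffice.
        x   y  
>  q0   q0  q1 
   q1   q1  q2 
   q2   q3  q0 
   q3   q3  q4 
   q4   q5  q1 
 * q5   q0  q1 
(> = start, * = accepting)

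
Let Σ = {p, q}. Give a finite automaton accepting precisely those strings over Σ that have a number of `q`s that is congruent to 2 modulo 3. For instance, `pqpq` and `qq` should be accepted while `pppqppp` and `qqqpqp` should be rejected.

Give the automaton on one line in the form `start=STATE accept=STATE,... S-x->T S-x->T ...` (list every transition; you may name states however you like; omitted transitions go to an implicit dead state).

start=S0 accept=S2 S0-p->S0 S0-q->S1 S1-p->S1 S1-q->S2 S2-p->S2 S2-q->S0

The only thing that matters is how many `q`s have appeared, reduced mod 3. Use one state per residue: S0 for 0, …, S2 for 2. Reading `q` moves to the next residue; anything else stays put. S2 is accepting.
3 states suffice.
        p   q  
>  S0   S0  S1 
   S1   S1  S2 
 * S2   S2  S0 
(> = start, * = accepting)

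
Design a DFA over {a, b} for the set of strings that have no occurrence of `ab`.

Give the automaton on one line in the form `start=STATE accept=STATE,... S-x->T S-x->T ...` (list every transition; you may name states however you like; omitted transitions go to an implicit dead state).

Track partial matches of the forbidden pattern `ab`. State S2 is a dead state reached once `ab` has occurred; every other state accepts. S0 means no part of `ab` is currently matched.
        a   b  
>* S0   S1  S0 
 * S1   S1  S2 
   S2   S2  S2 
(> = start, * = accepting)

start=S0 accept=S0,S1 S0-a->S1 S0-b->S0 S1-a->S1 S1-b->S2 S2-a->S2 S2-b->S2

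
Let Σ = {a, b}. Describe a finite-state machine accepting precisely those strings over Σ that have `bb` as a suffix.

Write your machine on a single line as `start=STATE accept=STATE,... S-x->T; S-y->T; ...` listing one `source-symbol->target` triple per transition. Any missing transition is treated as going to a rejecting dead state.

Let each state record the length of the longest suffix of the input read so far that is also a prefix of `bb`. q1 means the last symbol is `b`; q2 means the last 2 symbols are `bb`. Accept only at q2, where the string currently ends in `bb`.
3 states suffice.
        a   b  
>  q0   q0  q1 
   q1   q0  q2 
 * q2   q0  q2 
(> = start, * = accepting)

start=q0; accept=q2; q0-a->q0; q0-b->q1; q1-a->q0; q1-b->q2; q2-a->q0; q2-b->q2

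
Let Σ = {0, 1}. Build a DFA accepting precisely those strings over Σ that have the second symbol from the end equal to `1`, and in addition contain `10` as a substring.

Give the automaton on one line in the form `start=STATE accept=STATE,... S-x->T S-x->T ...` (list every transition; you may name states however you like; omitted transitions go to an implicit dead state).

start=q0 accept=q2,q5 q0-0->q0 q0-1->q1 q1-0->q2 q1-1->q1 q2-0->q3 q2-1->q4 q3-0->q3 q3-1->q4 q4-0->q2 q4-1->q5 q5-0->q2 q5-1->q5

Handle the two conditions separately and then intersect. One (7 states) tracks the last 2 symbols read; the other (3 states) tracks whether and how much of `10` has been seen. Each combined state is a pair, one component from each; accept when both components accept. Equivalent product states are then merged.
        0   1  
>  q0   q0  q1 
   q1   q2  q1 
 * q2   q3  q4 
   q3   q3  q4 
   q4   q2  q5 
 * q5   q2  q5 
(> = start, * = accepting)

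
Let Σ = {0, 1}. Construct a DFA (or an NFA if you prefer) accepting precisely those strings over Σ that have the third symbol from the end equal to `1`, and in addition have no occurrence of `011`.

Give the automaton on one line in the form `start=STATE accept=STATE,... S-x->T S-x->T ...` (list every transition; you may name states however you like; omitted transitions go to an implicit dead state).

start=s0 accept=s11,s12,s13,s14 s0-0->s1 s0-1->s2 s1-0->s3 s1-1->s4 s2-0->s5 s2-1->s6 s3-0->s7 s3-1->s8 s4-0->s9 s4-1->s10 s5-0->s11 s5-1->s12 s6-0->s13 s6-1->s14 s7-0->s7 s7-1->s8 s8-0->s9 s8-1->s10 s9-0->s11 s9-1->s12 s10-0->s15 s10-1->s16 s11-0->s7 s11-1->s8 s12-0->s9 s12-1->s10 s13-0->s11 s13-1->s12 s14-0->s13 s14-1->s14 s15-0->s17 s15-1->s18 s16-0->s15 s16-1->s16 s17-0->s19 s17-1->s20 s18-0->s21 s18-1->s10 s19-0->s19 s19-1->s20 s20-0->s21 s20-1->s10 s21-0->s17 s21-1->s18

Handle the two conditions separately and then intersect. The first has 15 states tracking the last 3 symbols read; the second has 4 states tracking partial matches of the forbidden pattern `011`. A product state is a pair (one from each), accepting exactly when both do.
          0    1  
>  s0     s1   s2 
   s1     s3   s4 
   s2     s5   s6 
   s3     s7   s8 
   s4     s9  s10 
   s5    s11  s12 
   s6    s13  s14 
   s7     s7   s8 
   s8     s9  s10 
   s9    s11  s12 
   s10   s15  s16 
 * s11    s7   s8 
 * s12    s9  s10 
 * s13   s11  s12 
 * s14   s13  s14 
   s15   s17  s18 
   s16   s15  s16 
   s17   s19  s20 
   s18   s21  s10 
   s19   s19  s20 
   s20   s21  s10 
   s21   s17  s18 
(> = start, * = accepting)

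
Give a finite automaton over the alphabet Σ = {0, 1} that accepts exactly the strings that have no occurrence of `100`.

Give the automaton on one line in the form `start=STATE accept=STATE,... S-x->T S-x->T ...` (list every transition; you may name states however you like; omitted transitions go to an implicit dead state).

start=S0 accept=S0,S1,S2 S0-0->S0 S0-1->S1 S1-0->S2 S1-1->S1 S2-0->S3 S2-1->S1 S3-0->S3 S3-1->S3

Track partial matches of the forbidden pattern `100`. State S3 is a dead state reached once `100` has occurred; every other state accepts. S0 means no part of `100` is currently matched.
        0   1  
>* S0   S0  S1 
 * S1   S2  S1 
 * S2   S3  S1 
   S3   S3  S3 
(> = start, * = accepting)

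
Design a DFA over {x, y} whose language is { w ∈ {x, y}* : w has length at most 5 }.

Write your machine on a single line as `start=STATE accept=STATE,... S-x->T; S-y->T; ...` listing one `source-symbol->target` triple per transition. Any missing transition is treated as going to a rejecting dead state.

start=q0; accept=q0,q1,q2,q3,q4,q5; q0-x->q1; q0-y->q1; q1-x->q2; q1-y->q2; q2-x->q3; q2-y->q3; q3-x->q4; q3-y->q4; q4-x->q5; q4-y->q5; q5-x->q6; q5-y->q6; q6-x->q6; q6-y->q6

We only need to distinguish lengths 0, 1, …, 5, and '>5'. Chain q0 → q1 → q2 → q3 → q4 → q5 → q6 on every symbol, with q6 looping. Accepting states: {q0, q1, q2, q3, q4, q5}.
With 7 states:
        x   y  
>* q0   q1  q1 
 * q1   q2  q2 
 * q2   q3  q3 
 * q3   q4  q4 
 * q4   q5  q5 
 * q5   q6  q6 
   q6   q6  q6 
(> = start, * = accepting)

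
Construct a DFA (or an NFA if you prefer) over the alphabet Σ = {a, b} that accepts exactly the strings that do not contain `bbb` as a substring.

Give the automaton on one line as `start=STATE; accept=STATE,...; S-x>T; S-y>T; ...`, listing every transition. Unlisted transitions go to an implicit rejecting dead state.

start=s0; accept=s0,s1,s2; s0-a>s0; s0-b>s1; s1-a>s0; s1-b>s2; s2-a>s0; s2-b>s3; s3-a>s3; s3-b>s3

This is the complement of 'contains `bbb`'. Use the same substring-matching states — s0 through s3 holding how much of `bbb` has just been matched — but flip the accepting set: everything except the trap s3 accepts.
4 states suffice.
        a   b  
>* s0   s0  s1 
 * s1   s0  s2 
 * s2   s0  s3 
   s3   s3  s3 
(> = start, * = accepting)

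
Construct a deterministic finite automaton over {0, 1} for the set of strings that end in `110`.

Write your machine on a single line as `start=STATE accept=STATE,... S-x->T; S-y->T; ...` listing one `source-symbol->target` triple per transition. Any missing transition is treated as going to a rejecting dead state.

Let each state record the length of the longest suffix of the input read so far that is also a prefix of `110`. B means the last symbol is `1`; C means the last 2 symbols are `11`; D means the last 3 symbols are `110`. Accept only at D, where the string currently ends in `110`.
4 states suffice.
       0  1 
>  A   A  B 
   B   A  C 
   C   D  C 
 * D   A  B 
(> = start, * = accepting)

start=A; accept=D; A-0->A; A-1->B; B-0->A; B-1->C; C-0->D; C-1->C; D-0->A; D-1->B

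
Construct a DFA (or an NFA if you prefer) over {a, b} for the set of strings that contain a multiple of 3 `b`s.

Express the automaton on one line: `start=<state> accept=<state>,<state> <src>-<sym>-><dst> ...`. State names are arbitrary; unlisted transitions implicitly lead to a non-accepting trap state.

Keep the running count of `b`s modulo 3: each `b` advances along the cycle s0 → s1 → s2 → s0 while other symbols loop. Accept at s0.
With 3 states:
        a   b  
>* s0   s0  s1 
   s1   s1  s2 
   s2   s2  s0 
(> = start, * = accepting)

start=s0 accept=s0 s0-a->s0 s0-b->s1 s1-a->s1 s1-b->s2 s2-a->s2 s2-b->s0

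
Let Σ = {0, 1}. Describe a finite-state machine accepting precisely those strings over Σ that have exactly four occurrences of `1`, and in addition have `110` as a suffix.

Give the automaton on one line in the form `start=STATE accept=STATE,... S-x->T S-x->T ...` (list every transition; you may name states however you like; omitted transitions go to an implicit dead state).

Build one automaton per condition and run them in lockstep. The first has 6 states tracking the count of `1`s, saturating at 5; the second has 4 states tracking how much of the suffix `110` has currently been matched. A product state is a pair (one from each), accepting exactly when both do. After merging equivalent states the machine shrinks.
With 7 states:
        0   1  
>  S0   S0  S1 
   S1   S1  S2 
   S2   S2  S3 
   S3   S4  S5 
   S4   S4  S4 
   S5   S6  S4 
 * S6   S4  S4 
(> = start, * = accepting)

start=S0 accept=S6 S0-0->S0 S0-1->S1 S1-0->S1 S1-1->S2 S2-0->S2 S2-1->S3 S3-0->S4 S3-1->S5 S4-0->S4 S4-1->S4 S5-0->S6 S5-1->S4 S6-0->S4 S6-1->S4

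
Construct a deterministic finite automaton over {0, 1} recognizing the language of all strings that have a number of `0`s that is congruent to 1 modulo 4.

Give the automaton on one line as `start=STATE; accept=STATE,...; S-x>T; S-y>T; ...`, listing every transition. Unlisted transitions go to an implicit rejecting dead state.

start=S0; accept=S1; S0-0>S1; S0-1>S0; S1-0>S2; S1-1>S1; S2-0>S3; S2-1>S2; S3-0>S0; S3-1>S3

The only thing that matters is how many `0`s have appeared, reduced mod 4. Use one state per residue: S0 for 0, …, S3 for 3. Reading `0` moves to the next residue; anything else stays put. S1 is accepting.
        0   1  
>  S0   S1  S0 
 * S1   S2  S1 
   S2   S3  S2 
   S3   S0  S3 
(> = start, * = accepting)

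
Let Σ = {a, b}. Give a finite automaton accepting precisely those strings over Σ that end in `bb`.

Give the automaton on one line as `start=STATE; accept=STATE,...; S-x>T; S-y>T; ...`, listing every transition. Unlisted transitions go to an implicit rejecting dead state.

Remember how much of `bb` the current input suffix matches. State q0 means no match yet; q1 means the last symbol is `b`; q2 means the last 2 symbols are `bb`. Only q2 accepts. On a mismatch, fall back to the longest proper suffix that is still a prefix of `bb`.
A 3-state machine:
        a   b  
>  q0   q0  q1 
   q1   q0  q2 
 * q2   q0  q2 
(> = start, * = accepting)

start=q0; accept=q2; q0-a>q0; q0-b>q1; q1-a>q0; q1-b>q2; q2-a>q0; q2-b>q2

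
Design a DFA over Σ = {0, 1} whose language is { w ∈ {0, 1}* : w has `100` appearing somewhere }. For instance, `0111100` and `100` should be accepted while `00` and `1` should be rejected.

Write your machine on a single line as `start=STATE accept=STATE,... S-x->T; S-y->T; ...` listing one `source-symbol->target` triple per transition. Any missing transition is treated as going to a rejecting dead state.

States q0..q2 record the length of the longest prefix of `100` that matches the current input suffix. Reaching q3 means `100` has been seen, and we stay there forever. Accept from q3.
4 states suffice.
        0   1  
>  q0   q0  q1 
   q1   q2  q1 
   q2   q3  q1 
 * q3   q3  q3 
(> = start, * = accepting)

start=q0; accept=q3; q0-0->q0; q0-1->q1; q1-0->q2; q1-1->q1; q2-0->q3; q2-1->q1; q3-0->q3; q3-1->q3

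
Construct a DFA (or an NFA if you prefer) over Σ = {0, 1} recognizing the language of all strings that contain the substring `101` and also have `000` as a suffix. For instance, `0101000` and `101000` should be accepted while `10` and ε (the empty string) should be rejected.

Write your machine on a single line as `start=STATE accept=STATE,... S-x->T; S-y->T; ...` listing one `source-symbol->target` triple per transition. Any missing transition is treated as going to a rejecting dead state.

Handle the two conditions separately and then intersect. One (4 states) tracks whether and how much of `101` has been seen; the other (4 states) tracks how much of the suffix `000` has currently been matched. Each combined state is a pair, one component from each; accept when both components accept. After merging equivalent states the machine shrinks.
A 7-state machine:
        0   1  
>  s0   s0  s1 
   s1   s2  s1 
   s2   s0  s3 
   s3   s4  s3 
   s4   s5  s3 
   s5   s6  s3 
 * s6   s6  s3 
(> = start, * = accepting)

start=s0; accept=s6; s0-0->s0; s0-1->s1; s1-0->s2; s1-1->s1; s2-0->s0; s2-1->s3; s3-0->s4; s3-1->s3; s4-0->s5; s4-1->s3; s5-0->s6; s5-1->s3; s6-0->s6; s6-1->s3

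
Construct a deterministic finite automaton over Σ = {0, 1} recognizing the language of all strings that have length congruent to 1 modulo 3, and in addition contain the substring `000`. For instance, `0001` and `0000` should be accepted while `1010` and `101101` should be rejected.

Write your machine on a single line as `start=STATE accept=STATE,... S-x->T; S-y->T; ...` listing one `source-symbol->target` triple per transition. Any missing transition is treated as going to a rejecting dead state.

Build one automaton per condition and run them in lockstep. One (3 states) tracks the input length modulo 3; the other (4 states) tracks whether and how much of `000` has been seen. Each combined state is a pair, one component from each; accept when both components accept.
A 12-state machine:
          0    1  
>  q0     q1   q2 
   q1     q3   q4 
   q2     q5   q4 
   q3     q6   q0 
   q4     q7   q0 
   q5     q8   q0 
   q6     q9   q9 
   q7    q10   q2 
   q8     q9   q2 
 * q9    q11  q11 
   q10   q11   q4 
   q11    q6   q6 
(> = start, * = accepting)

start=q0; accept=q9; q0-0->q1; q0-1->q2; q1-0->q3; q1-1->q4; q2-0->q5; q2-1->q4; q3-0->q6; q3-1->q0; q4-0->q7; q4-1->q0; q5-0->q8; q5-1->q0; q6-0->q9; q6-1->q9; q7-0->q10; q7-1->q2; q8-0->q9; q8-1->q2; q9-0->q11; q9-1->q11; q10-0->q11; q10-1->q4; q11-0->q6; q11-1->q6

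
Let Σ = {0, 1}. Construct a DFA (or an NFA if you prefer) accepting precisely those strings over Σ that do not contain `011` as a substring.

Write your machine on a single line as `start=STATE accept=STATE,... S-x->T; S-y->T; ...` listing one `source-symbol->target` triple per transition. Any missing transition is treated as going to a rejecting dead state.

start=q0; accept=q0,q1,q2; q0-0->q1; q0-1->q0; q1-0->q1; q1-1->q2; q2-0->q1; q2-1->q3; q3-0->q3; q3-1->q3

This is the complement of 'contains `011`'. Use the same substring-matching states — q0 through q3 holding how much of `011` has just been matched — but flip the accepting set: everything except the trap q3 accepts.
With 4 states:
        0   1  
>* q0   q1  q0 
 * q1   q1  q2 
 * q2   q1  q3 
   q3   q3  q3 
(> = start, * = accepting)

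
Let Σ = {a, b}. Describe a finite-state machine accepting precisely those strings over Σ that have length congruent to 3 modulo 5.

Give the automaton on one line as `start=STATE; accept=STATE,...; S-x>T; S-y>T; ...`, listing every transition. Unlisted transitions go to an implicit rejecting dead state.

start=S0; accept=S3; S0-a>S1; S0-b>S1; S1-a>S2; S1-b>S2; S2-a>S3; S2-b>S3; S3-a>S4; S3-b>S4; S4-a>S0; S4-b>S0

Count input length modulo 5: every symbol advances one step around the cycle S0 → S1 → S2 → S3 → S4 → S0. Accept at S3.
        a   b  
>  S0   S1  S1 
   S1   S2  S2 
   S2   S3  S3 
 * S3   S4  S4 
   S4   S0  S0 
(> = start, * = accepting)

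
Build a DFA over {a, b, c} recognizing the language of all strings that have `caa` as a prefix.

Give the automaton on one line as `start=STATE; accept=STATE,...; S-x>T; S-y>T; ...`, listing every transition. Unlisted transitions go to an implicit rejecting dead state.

start=q0; accept=q3; q0-a>q4; q0-b>q4; q0-c>q1; q1-a>q2; q1-b>q4; q1-c>q4; q2-a>q3; q2-b>q4; q2-c>q4; q3-a>q3; q3-b>q3; q3-c>q3; q4-a>q4; q4-b>q4; q4-c>q4

Walk along `caa` while the input agrees: from q0 take `c` to q1, and so on. Any deviation drops to the rejecting sink q4. Once q3 is reached the prefix is confirmed and every continuation is accepted.
With 5 states:
        a   b   c  
>  q0   q4  q4  q1 
   q1   q2  q4  q4 
   q2   q3  q4  q4 
 * q3   q3  q3  q3 
   q4   q4  q4  q4 
(> = start, * = accepting)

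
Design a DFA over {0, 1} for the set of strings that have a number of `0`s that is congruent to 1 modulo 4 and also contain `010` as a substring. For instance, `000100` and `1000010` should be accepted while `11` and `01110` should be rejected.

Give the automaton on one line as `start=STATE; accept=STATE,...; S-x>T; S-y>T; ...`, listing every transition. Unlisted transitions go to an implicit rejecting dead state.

Run two small machines in parallel and take their product. The first has 4 states tracking the count of `0`s modulo 4; the second has 4 states tracking whether and how much of `010` has been seen. A product state is a pair (one from each), accepting exactly when both do.
16 states suffice.
          0    1  
>  q0     q1   q0 
   q1     q2   q3 
   q2     q4   q5 
   q3     q6   q7 
   q4     q8   q9 
   q5    q10  q11 
   q6    q10   q6 
   q7     q2   q7 
   q8     q1  q12 
   q9    q13  q14 
   q10   q13  q10 
   q11    q4  q11 
   q12   q15   q0 
   q13   q15  q13 
   q14    q8  q14 
 * q15    q6  q15 
(> = start, * = accepting)

start=q0; accept=q15; q0-0>q1; q0-1>q0; q1-0>q2; q1-1>q3; q2-0>q4; q2-1>q5; q3-0>q6; q3-1>q7; q4-0>q8; q4-1>q9; q5-0>q10; q5-1>q11; q6-0>q10; q6-1>q6; q7-0>q2; q7-1>q7; q8-0>q1; q8-1>q12; q9-0>q13; q9-1>q14; q10-0>q13; q10-1>q10; q11-0>q4; q11-1>q11; q12-0>q15; q12-1>q0; q13-0>q15; q13-1>q13; q14-0>q8; q14-1>q14; q15-0>q6; q15-1>q15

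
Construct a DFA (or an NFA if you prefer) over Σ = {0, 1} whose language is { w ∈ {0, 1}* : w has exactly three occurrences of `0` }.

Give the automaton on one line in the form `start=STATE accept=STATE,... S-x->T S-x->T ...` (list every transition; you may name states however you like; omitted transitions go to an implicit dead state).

start=S0 accept=S3 S0-0->S1 S0-1->S0 S1-0->S2 S1-1->S1 S2-0->S3 S2-1->S2 S3-0->S4 S3-1->S3 S4-0->S4 S4-1->S4

Only the number of `0`s matters, and only up to 4. Make a chain S0 → S1 → S2 → S3 → S4 advanced by each `0` (with S4 absorbing); every other symbol self-loops. The accepting set is {S3}.
5 states suffice.
        0   1  
>  S0   S1  S0 
   S1   S2  S1 
   S2   S3  S2 
 * S3   S4  S3 
   S4   S4  S4 
(> = start, * = accepting)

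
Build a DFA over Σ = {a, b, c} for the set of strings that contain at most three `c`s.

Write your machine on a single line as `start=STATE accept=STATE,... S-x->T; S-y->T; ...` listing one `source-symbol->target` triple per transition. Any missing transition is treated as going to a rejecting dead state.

start=q0; accept=q0,q1,q2,q3; q0-a->q0; q0-b->q0; q0-c->q1; q1-a->q1; q1-b->q1; q1-c->q2; q2-a->q2; q2-b->q2; q2-c->q3; q3-a->q3; q3-b->q3; q3-c->q4; q4-a->q4; q4-b->q4; q4-c->q4

Count `c`s, saturating at 4: states q0 through q3 mean 0 through 3 `c`s seen; q4 means more than 3. Each `c` increments (capped at q4); other symbols loop. Accept from {q0, q1, q2, q3}.
With 5 states:
        a   b   c  
>* q0   q0  q0  q1 
 * q1   q1  q1  q2 
 * q2   q2  q2  q3 
 * q3   q3  q3  q4 
   q4   q4  q4  q4 
(> = start, * = accepting)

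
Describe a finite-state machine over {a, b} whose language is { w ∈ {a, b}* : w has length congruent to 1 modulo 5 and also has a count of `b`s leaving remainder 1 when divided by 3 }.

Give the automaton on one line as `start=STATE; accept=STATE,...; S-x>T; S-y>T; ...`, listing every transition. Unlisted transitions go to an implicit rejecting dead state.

start=q0; accept=q2; q0-a>q1; q0-b>q2; q1-a>q3; q1-b>q4; q2-a>q4; q2-b>q5; q3-a>q6; q3-b>q7; q4-a>q7; q4-b>q8; q5-a>q8; q5-b>q6; q6-a>q9; q6-b>q10; q7-a>q10; q7-b>q11; q8-a>q11; q8-b>q9; q9-a>q0; q9-b>q12; q10-a>q12; q10-b>q13; q11-a>q13; q11-b>q0; q12-a>q2; q12-b>q14; q13-a>q14; q13-b>q1; q14-a>q5; q14-b>q3

Build one automaton per condition and run them in lockstep. The first has 5 states tracking the input length modulo 5; the second has 3 states tracking the count of `b`s modulo 3. A product state is a pair (one from each), accepting exactly when both do.
A 15-state machine:
          a    b  
>  q0     q1   q2 
   q1     q3   q4 
 * q2     q4   q5 
   q3     q6   q7 
   q4     q7   q8 
   q5     q8   q6 
   q6     q9  q10 
   q7    q10  q11 
   q8    q11   q9 
   q9     q0  q12 
   q10   q12  q13 
   q11   q13   q0 
   q12    q2  q14 
   q13   q14   q1 
   q14    q5   q3 
(> = start, * = accepting)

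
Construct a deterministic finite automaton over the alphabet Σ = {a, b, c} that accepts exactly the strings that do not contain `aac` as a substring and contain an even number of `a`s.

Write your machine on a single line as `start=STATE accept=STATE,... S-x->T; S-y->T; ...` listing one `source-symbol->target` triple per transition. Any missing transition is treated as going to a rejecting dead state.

start=q0; accept=q0,q2,q6; q0-a->q1; q0-b->q0; q0-c->q0; q1-a->q2; q1-b->q3; q1-c->q3; q2-a->q4; q2-b->q0; q2-c->q5; q3-a->q6; q3-b->q3; q3-c->q3; q4-a->q2; q4-b->q3; q4-c->q5; q5-a->q5; q5-b->q5; q5-c->q5; q6-a->q4; q6-b->q0; q6-c->q0

Run two small machines in parallel and take their product. The first has 4 states tracking partial matches of the forbidden pattern `aac`; the second has 2 states tracking the count of `a`s modulo 2. A product state is a pair (one from each), accepting exactly when both do. After merging equivalent states the machine shrinks.
7 states suffice.
        a   b   c  
>* q0   q1  q0  q0 
   q1   q2  q3  q3 
 * q2   q4  q0  q5 
   q3   q6  q3  q3 
   q4   q2  q3  q5 
   q5   q5  q5  q5 
 * q6   q4  q0  q0 
(> = start, * = accepting)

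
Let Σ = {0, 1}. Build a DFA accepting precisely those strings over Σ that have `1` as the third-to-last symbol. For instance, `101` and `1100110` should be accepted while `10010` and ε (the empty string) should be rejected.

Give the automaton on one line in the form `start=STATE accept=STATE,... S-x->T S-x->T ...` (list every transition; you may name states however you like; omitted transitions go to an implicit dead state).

start=s0 accept=s11,s12,s13,s14 s0-0->s1 s0-1->s2 s1-0->s3 s1-1->s4 s2-0->s5 s2-1->s6 s3-0->s7 s3-1->s8 s4-0->s9 s4-1->s10 s5-0->s11 s5-1->s12 s6-0->s13 s6-1->s14 s7-0->s7 s7-1->s8 s8-0->s9 s8-1->s10 s9-0->s11 s9-1->s12 s10-0->s13 s10-1->s14 s11-0->s7 s11-1->s8 s12-0->s9 s12-1->s10 s13-0->s11 s13-1->s12 s14-0->s13 s14-1->s14

A DFA must remember the last 3 symbols (since which symbol is third-to-last isn't known until the input ends). Use one state per possible window of the last ≤3 symbols; accept from those whose window starts with `1`.
          0    1  
>  s0     s1   s2 
   s1     s3   s4 
   s2     s5   s6 
   s3     s7   s8 
   s4     s9  s10 
   s5    s11  s12 
   s6    s13  s14 
   s7     s7   s8 
   s8     s9  s10 
   s9    s11  s12 
   s10   s13  s14 
 * s11    s7   s8 
 * s12    s9  s10 
 * s13   s11  s12 
 * s14   s13  s14 
(> = start, * = accepting)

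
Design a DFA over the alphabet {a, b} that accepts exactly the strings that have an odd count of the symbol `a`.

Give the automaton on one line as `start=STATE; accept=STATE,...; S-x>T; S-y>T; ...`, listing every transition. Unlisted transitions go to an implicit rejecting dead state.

The only thing that matters is how many `a`s have appeared, reduced mod 2. Use one state per residue: S0 for 0, …, S1 for 1. Reading `a` moves to the next residue; anything else stays put. S1 is accepting.
With 2 states:
        a   b  
>  S0   S1  S0 
 * S1   S0  S1 
(> = start, * = accepting)

start=S0; accept=S1; S0-a>S1; S0-b>S0; S1-a>S0; S1-b>S1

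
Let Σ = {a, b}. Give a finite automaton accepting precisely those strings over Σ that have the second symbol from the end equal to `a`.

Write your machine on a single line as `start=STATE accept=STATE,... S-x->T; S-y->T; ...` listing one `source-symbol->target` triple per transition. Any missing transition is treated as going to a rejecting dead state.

start=q0; accept=q3,q4; q0-a->q1; q0-b->q2; q1-a->q3; q1-b->q4; q2-a->q5; q2-b->q6; q3-a->q3; q3-b->q4; q4-a->q5; q4-b->q6; q5-a->q3; q5-b->q4; q6-a->q5; q6-b->q6

A DFA must remember the last 2 symbols (since which symbol is second-to-last isn't known until the input ends). Use one state per possible window of the last ≤2 symbols; accept from those whose window starts with `a`.
        a   b  
>  q0   q1  q2 
   q1   q3  q4 
   q2   q5  q6 
 * q3   q3  q4 
 * q4   q5  q6 
   q5   q3  q4 
   q6   q5  q6 
(> = start, * = accepting)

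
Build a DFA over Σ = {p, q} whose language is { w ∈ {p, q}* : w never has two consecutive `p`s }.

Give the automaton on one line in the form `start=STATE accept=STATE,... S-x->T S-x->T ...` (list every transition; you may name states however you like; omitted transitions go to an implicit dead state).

start=A accept=A,B A-p->B A-q->A B-p->C B-q->A C-p->C C-q->C

Track partial matches of the forbidden pattern `pp`. State C is a dead state reached once `pp` has occurred; every other state accepts. A means no part of `pp` is currently matched.
       p  q 
>* A   B  A 
 * B   C  A 
   C   C  C 
(> = start, * = accepting)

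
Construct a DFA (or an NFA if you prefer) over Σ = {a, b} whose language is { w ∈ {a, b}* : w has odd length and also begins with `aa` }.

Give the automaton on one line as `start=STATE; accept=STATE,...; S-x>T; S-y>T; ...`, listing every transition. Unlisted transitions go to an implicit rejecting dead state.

Handle the two conditions separately and then intersect. One (2 states) tracks the input length modulo 2; the other (4 states) tracks whether the input so far still matches the prefix `aa`. Each combined state is a pair, one component from each; accept when both components accept.
6 states suffice.
        a   b  
>  S0   S1  S2 
   S1   S3  S4 
   S2   S4  S4 
   S3   S5  S5 
   S4   S2  S2 
 * S5   S3  S3 
(> = start, * = accepting)

start=S0; accept=S5; S0-a>S1; S0-b>S2; S1-a>S3; S1-b>S4; S2-a>S4; S2-b>S4; S3-a>S5; S3-b>S5; S4-a>S2; S4-b>S2; S5-a>S3; S5-b>S3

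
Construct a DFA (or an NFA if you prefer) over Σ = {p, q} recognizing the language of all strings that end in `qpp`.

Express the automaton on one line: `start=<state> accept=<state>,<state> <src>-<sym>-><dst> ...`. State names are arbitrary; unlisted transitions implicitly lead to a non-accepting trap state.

Let each state record the length of the longest suffix of the input read so far that is also a prefix of `qpp`. B means the last symbol is `q`; C means the last 2 symbols are `qp`; D means the last 3 symbols are `qpp`. Accept only at D, where the string currently ends in `qpp`.
With 4 states:
       p  q 
>  A   A  B 
   B   C  B 
   C   D  B 
 * D   A  B 
(> = start, * = accepting)

start=A accept=D A-p->A A-q->B B-p->C B-q->B C-p->D C-q->B D-p->A D-q->B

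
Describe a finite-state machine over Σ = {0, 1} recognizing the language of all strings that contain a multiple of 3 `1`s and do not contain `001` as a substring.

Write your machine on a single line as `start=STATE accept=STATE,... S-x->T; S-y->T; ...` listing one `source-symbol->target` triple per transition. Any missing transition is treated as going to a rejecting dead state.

start=q0; accept=q0,q1,q3; q0-0->q1; q0-1->q2; q1-0->q3; q1-1->q2; q2-0->q4; q2-1->q5; q3-0->q3; q3-1->q6; q4-0->q6; q4-1->q5; q5-0->q7; q5-1->q0; q6-0->q6; q6-1->q6; q7-0->q6; q7-1->q0

Run two small machines in parallel and take their product. One (3 states) tracks the count of `1`s modulo 3; the other (4 states) tracks partial matches of the forbidden pattern `001`. Each combined state is a pair, one component from each; accept when both components accept. Minimizing collapses redundant product states.
An 8-state machine:
        0   1  
>* q0   q1  q2 
 * q1   q3  q2 
   q2   q4  q5 
 * q3   q3  q6 
   q4   q6  q5 
   q5   q7  q0 
   q6   q6  q6 
   q7   q6  q0 
(> = start, * = accepting)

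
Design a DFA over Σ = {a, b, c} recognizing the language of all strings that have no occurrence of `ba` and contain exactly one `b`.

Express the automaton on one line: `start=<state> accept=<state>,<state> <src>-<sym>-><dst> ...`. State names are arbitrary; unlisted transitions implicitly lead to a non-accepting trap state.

Run two small machines in parallel and take their product. One (3 states) tracks partial matches of the forbidden pattern `ba`; the other (3 states) tracks the count of `b`s, saturating at 2. Each combined state is a pair, one component from each; accept when both components accept.
7 states suffice.
        a   b   c  
>  S0   S0  S1  S0 
 * S1   S2  S3  S4 
   S2   S2  S5  S2 
   S3   S5  S3  S6 
 * S4   S4  S3  S4 
   S5   S5  S5  S5 
   S6   S6  S3  S6 
(> = start, * = accepting)

start=S0 accept=S1,S4 S0-a->S0 S0-b->S1 S0-c->S0 S1-a->S2 S1-b->S3 S1-c->S4 S2-a->S2 S2-b->S5 S2-c->S2 S3-a->S5 S3-b->S3 S3-c->S6 S4-a->S4 S4-b->S3 S4-c->S4 S5-a->S5 S5-b->S5 S5-c->S5 S6-a->S6 S6-b->S3 S6-c->S6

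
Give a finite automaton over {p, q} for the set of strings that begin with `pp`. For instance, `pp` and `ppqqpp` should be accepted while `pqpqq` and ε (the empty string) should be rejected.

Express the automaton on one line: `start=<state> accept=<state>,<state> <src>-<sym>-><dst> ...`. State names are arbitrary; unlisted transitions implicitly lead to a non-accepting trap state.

Check the first 2 symbols one by one: S0 through S1 record how many have matched `pp` so far; any wrong symbol goes to the dead state S3. After all 2 match we enter the accepting sink S2.
        p   q  
>  S0   S1  S3 
   S1   S2  S3 
 * S2   S2  S2 
   S3   S3  S3 
(> = start, * = accepting)

start=S0 accept=S2 S0-p->S1 S0-q->S3 S1-p->S2 S1-q->S3 S2-p->S2 S2-q->S2 S3-p->S3 S3-q->S3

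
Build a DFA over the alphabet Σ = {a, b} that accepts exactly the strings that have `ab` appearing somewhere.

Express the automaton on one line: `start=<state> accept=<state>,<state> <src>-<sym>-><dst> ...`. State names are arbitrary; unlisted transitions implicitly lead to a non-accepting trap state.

States s0..s1 record the length of the longest prefix of `ab` that matches the current input suffix. Reaching s2 means `ab` has been seen, and we stay there forever. Accept from s2.
        a   b  
>  s0   s1  s0 
   s1   s1  s2 
 * s2   s2  s2 
(> = start, * = accepting)

start=s0 accept=s2 s0-a->s1 s0-b->s0 s1-a->s1 s1-b->s2 s2-a->s2 s2-b->s2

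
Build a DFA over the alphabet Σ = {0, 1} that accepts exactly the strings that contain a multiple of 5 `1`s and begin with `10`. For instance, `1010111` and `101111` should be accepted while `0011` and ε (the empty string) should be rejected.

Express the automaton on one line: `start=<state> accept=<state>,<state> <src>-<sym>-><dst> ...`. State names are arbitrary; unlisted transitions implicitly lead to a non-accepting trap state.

start=q0 accept=q7 q0-0->q1 q0-1->q2 q1-0->q1 q1-1->q1 q2-0->q3 q2-1->q1 q3-0->q3 q3-1->q4 q4-0->q4 q4-1->q5 q5-0->q5 q5-1->q6 q6-0->q6 q6-1->q7 q7-0->q7 q7-1->q3

Run two small machines in parallel and take their product. One (5 states) tracks the count of `1`s modulo 5; the other (4 states) tracks whether the input so far still matches the prefix `10`. Each combined state is a pair, one component from each; accept when both components accept. Equivalent product states are then merged.
An 8-state machine:
        0   1  
>  q0   q1  q2 
   q1   q1  q1 
   q2   q3  q1 
   q3   q3  q4 
   q4   q4  q5 
   q5   q5  q6 
   q6   q6  q7 
 * q7   q7  q3 
(> = start, * = accepting)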